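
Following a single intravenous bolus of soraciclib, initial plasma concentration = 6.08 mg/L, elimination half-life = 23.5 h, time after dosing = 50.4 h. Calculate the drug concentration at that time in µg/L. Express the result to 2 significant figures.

k = ln2 / t½ = 0.693147 / 23.5 = 0.02950 h⁻¹
C = C₀ · e^(−k·t) = 6.080 × e^(−0.02950 × 50.4)
  = 6.080 × 0.2261 = 1.375 mg/L
Convert: 1.375 mg/L × 1000 = 1375 µg/L

1400 µg/L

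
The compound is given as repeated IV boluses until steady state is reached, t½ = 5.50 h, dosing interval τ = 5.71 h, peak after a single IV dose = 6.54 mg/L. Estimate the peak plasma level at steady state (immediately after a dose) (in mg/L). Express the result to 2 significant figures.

13 mg/L

k = ln2 / t½ = 0.693147 / 5.50 = 0.1260 h⁻¹
e^(−kτ) = e^(−0.1260 × 5.71) = 0.4870
Accumulation ratio R = 1 / (1 − e^(−kτ)) = 1 / (1 − 0.4870) = 1.949
Steady-state peak = C₀ × R = 6.54 × 1.949 = 12.75 mg/L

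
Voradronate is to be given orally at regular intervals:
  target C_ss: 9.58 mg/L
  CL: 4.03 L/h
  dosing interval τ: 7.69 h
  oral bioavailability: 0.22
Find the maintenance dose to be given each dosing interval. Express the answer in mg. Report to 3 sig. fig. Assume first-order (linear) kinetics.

1350 mg

At steady state, F × (Dose/τ) = Css × CL.
Dose = Css × CL × τ / F = 9.58 × 4.030 × 7.69 / 0.22 = 1350 mg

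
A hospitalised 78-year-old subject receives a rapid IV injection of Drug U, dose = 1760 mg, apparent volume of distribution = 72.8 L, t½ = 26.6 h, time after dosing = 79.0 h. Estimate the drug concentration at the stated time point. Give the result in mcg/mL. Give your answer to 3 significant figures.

C₀ = Dose / Vd = 1760 / 72.8 = 24.18 mg/L
k = ln2 / t½ = 0.693147 / 26.6 = 0.02606 h⁻¹
C = C₀ · e^(−k·t) = 24.18 × e^(−0.02606 × 79.0)
  = 24.18 × 0.1276 = 3.085 mg/L
(3.085 mg/L = 3.085 mcg/mL)

3.09 mcg/mL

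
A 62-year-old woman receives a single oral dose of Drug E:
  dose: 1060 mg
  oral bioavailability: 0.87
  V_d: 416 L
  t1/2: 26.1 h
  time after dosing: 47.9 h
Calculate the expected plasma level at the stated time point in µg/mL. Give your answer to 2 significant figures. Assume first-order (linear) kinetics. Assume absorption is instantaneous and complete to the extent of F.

0.62 µg/mL

Amount reaching circulation = F × Dose = 0.87 × 1060 = 922.2 mg
C₀ = F·Dose / Vd = 922.2 / 416 = 2.217 mg/L
k = ln2 / t½ = 0.693147 / 26.1 = 0.02656 h⁻¹
C = C₀ · e^(−k·t) = 2.217 × e^(−0.02656 × 47.9)
  = 2.217 × 0.2802 = 0.6212 mg/L
(0.6212 mg/L = 0.6212 µg/mL)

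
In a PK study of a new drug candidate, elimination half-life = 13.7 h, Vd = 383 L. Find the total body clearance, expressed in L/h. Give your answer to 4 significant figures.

k = ln2 / t½ = 0.693147 / 13.7 = 0.05059 h⁻¹
CL = k × Vd = 0.05059 × 383 = 19.38 L/h

19.38 L/h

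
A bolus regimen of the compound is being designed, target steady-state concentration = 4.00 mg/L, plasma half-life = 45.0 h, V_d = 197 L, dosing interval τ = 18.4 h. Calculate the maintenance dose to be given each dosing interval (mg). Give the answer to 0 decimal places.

223 mg

k = ln2 / t½ = 0.693147 / 45.0 = 0.01540 h⁻¹
CL = k × Vd = 0.01540 × 197 = 3.034 L/h
At steady state, Dose/τ = Css × CL.
Dose = Css × CL × τ = 4.00 × 3.034 × 18.4 = 223.3 mg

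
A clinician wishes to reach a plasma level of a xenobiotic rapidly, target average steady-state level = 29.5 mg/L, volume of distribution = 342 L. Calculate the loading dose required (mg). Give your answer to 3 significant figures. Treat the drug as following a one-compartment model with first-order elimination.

10100 mg

LD = Css × Vd = 29.5 × 342 = 10090 mg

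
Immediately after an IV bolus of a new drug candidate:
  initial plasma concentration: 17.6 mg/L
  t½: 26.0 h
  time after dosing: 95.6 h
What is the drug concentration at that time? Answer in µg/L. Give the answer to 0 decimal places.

1376 µg/L

k = ln2 / t½ = 0.693147 / 26.0 = 0.02666 h⁻¹
C = C₀ · e^(−k·t) = 17.60 × e^(−0.02666 × 95.6)
  = 17.60 × 0.07818 = 1.376 mg/L
Convert: 1.376 mg/L × 1000 = 1376 µg/L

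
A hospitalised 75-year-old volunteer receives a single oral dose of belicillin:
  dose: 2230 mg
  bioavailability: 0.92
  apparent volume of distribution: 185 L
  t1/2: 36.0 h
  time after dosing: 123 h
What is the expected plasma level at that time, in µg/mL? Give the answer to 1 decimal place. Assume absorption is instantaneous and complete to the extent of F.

Amount reaching circulation = F × Dose = 0.92 × 2230 = 2052 mg
C₀ = F·Dose / Vd = 2052 / 185 = 11.09 mg/L
k = ln2 / t½ = 0.693147 / 36.0 = 0.01925 h⁻¹
C = C₀ · e^(−k·t) = 11.09 × e^(−0.01925 × 123)
  = 11.09 × 0.09369 = 1.039 mg/L
(1.039 mg/L = 1.039 µg/mL)

1.0 µg/mL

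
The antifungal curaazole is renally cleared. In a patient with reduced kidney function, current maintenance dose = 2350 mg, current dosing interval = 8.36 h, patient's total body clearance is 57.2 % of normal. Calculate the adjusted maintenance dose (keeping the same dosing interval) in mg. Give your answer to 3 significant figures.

To keep the same average steady-state level, dosing rate must scale with clearance.
CL ratio = 57.2 / 100 = 0.5720
New dose (same interval) = 2350 × 0.5720 = 1344 mg

1340 mg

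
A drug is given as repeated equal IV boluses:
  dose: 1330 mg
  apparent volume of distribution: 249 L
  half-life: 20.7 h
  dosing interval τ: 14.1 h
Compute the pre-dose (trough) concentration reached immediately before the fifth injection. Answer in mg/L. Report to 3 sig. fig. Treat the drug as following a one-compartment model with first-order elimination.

C₀ per dose = Dose / Vd = 1330 / 249 = 5.341 mg/L
k = ln2 / t½ = 0.693147 / 20.7 = 0.03349 h⁻¹
Fraction remaining after one interval: r = e^(−kτ) = e^(−0.03349 × 14.1) = 0.6236
Before dose 5, 4 doses have been given (aged 1τ, 2τ, 3τ, 4τ).
C_trough = C₀ × (r + r² + … + r^4) = C₀ × r(1−r^4)/(1−r)
        = 5.341 × 0.6236 × (1 − 0.1512) / (1 − 0.6236) = 7.511 mg/L

7.51 mg/L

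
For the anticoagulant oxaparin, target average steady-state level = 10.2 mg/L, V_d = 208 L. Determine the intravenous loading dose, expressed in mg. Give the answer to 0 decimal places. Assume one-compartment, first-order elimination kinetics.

LD = Css × Vd = 10.2 × 208 = 2122 mg

2122 mg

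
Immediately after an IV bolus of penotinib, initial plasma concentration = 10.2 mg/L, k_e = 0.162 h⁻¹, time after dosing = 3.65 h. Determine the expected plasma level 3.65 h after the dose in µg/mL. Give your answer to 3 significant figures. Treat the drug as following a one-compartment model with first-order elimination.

C = C₀ · e^(−k·t) = 10.20 × e^(−0.1620 × 3.65)
  = 10.20 × 0.5536 = 5.647 mg/L
(5.647 mg/L = 5.647 µg/mL)

5.65 µg/mL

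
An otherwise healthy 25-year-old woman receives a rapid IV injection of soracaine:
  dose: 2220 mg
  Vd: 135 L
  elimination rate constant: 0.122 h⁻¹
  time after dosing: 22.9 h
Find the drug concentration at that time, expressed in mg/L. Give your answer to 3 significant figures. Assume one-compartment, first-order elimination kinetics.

C₀ = Dose / Vd = 2220 / 135 = 16.44 mg/L
C = C₀ · e^(−k·t) = 16.44 × e^(−0.1220 × 22.9)
  = 16.44 × 0.06119 = 1.006 mg/L

1.01 mg/L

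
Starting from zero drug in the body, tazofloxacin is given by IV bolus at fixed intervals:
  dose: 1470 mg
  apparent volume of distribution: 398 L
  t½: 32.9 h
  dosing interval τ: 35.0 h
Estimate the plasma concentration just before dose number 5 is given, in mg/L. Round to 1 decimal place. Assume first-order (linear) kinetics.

C₀ per dose = Dose / Vd = 1470 / 398 = 3.693 mg/L
k = ln2 / t½ = 0.693147 / 32.9 = 0.02107 h⁻¹
Fraction remaining after one interval: r = e^(−kτ) = e^(−0.02107 × 35.0) = 0.4783
Before dose 5, 4 doses have been given (aged 1τ, 2τ, 3τ, 4τ).
C_trough = C₀ × (r + r² + … + r^4) = C₀ × r(1−r^4)/(1−r)
        = 3.693 × 0.4783 × (1 − 0.05234) / (1 − 0.4783) = 3.209 mg/L

3.2 mg/L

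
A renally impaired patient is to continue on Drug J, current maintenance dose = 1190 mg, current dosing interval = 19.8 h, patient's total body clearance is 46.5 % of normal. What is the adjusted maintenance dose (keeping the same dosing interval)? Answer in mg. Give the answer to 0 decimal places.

553 mg

To keep the same average steady-state level, dosing rate must scale with clearance.
CL ratio = 46.5 / 100 = 0.4650
New dose (same interval) = 1190 × 0.4650 = 553.4 mg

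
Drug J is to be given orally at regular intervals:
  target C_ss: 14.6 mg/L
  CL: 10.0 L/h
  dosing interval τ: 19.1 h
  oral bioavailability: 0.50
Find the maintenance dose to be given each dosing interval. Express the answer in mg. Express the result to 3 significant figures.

At steady state, F × (Dose/τ) = Css × CL.
Dose = Css × CL × τ / F = 14.6 × 10.00 × 19.1 / 0.50 = 5577 mg

5580 mg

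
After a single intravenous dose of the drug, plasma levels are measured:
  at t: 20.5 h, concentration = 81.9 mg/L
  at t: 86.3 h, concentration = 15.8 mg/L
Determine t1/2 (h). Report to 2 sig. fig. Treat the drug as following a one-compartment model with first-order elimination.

k = ln(C₁/C₂) / (t₂ − t₁) = ln(81.9/15.8) / (86.3 − 20.5)
  = 1.645 / 65.80 = 0.02500 h⁻¹
t½ = ln2 / k = 0.693147 / 0.02500 = 27.73 h

28 h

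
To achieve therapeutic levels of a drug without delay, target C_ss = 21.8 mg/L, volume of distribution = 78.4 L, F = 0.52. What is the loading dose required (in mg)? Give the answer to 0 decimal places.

3287 mg

LD = Css × Vd / F = 21.8 × 78.4 / 0.52 = 3287 mg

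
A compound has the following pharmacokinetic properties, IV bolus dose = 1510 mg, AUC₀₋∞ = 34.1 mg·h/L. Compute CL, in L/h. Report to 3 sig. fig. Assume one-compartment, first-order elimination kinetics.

44.3 L/h

CL = Dose / AUC = 1510 / 34.1 = 44.28 L/h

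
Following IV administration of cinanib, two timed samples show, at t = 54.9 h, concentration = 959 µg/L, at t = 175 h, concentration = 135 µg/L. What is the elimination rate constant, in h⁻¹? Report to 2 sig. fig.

0.016 h⁻¹

k = ln(C₁/C₂) / (t₂ − t₁) = ln(959/135) / (175 − 54.9)
  = 1.961 / 120.1 = 0.01633 h⁻¹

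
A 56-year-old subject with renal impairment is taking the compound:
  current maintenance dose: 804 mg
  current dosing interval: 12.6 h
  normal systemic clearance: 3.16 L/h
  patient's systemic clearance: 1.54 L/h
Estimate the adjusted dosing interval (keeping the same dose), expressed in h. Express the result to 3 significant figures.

25.9 h

To keep the same average steady-state level, dosing rate must scale with clearance.
CL ratio = 1.54 / 3.16 = 0.4873
New interval (same dose) = 12.6 / 0.4873 = 25.86 h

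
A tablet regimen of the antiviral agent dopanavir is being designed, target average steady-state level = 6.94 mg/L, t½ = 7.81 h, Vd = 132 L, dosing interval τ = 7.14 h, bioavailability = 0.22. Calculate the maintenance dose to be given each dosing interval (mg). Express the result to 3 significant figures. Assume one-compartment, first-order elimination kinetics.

2640 mg

k = ln2 / t½ = 0.693147 / 7.81 = 0.08875 h⁻¹
CL = k × Vd = 0.08875 × 132 = 11.72 L/h
At steady state, F × (Dose/τ) = Css × CL.
Dose = Css × CL × τ / F = 6.94 × 11.72 × 7.14 / 0.22 = 2640 mg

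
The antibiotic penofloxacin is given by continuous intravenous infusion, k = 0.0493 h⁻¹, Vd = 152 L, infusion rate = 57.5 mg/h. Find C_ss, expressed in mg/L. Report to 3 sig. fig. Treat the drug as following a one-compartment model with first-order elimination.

7.67 mg/L

CL = k × Vd = 0.04930 × 152 = 7.494 L/h
At steady state Css = R₀ / CL = 57.5 / 7.494 = 7.673 mg/L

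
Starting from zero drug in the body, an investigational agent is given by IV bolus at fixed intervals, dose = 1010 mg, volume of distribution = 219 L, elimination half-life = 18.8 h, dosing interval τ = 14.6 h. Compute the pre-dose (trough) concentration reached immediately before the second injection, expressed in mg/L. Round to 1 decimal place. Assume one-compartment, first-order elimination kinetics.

2.7 mg/L

C₀ per dose = Dose / Vd = 1010 / 219 = 4.612 mg/L
k = ln2 / t½ = 0.693147 / 18.8 = 0.03687 h⁻¹
Fraction remaining after one interval: r = e^(−kτ) = e^(−0.03687 × 14.6) = 0.5837
Before dose 2, 1 dose has been given (aged 1τ).
C_trough = C₀ × r = 4.612 × 0.5837 = 2.692 mg/L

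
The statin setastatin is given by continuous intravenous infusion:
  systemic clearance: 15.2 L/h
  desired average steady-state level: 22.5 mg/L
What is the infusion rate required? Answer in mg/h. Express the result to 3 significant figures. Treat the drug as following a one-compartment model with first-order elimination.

At steady state, infusion rate R₀ = Css × CL = 22.5 × 15.20 = 342.0 mg/h

342 mg/h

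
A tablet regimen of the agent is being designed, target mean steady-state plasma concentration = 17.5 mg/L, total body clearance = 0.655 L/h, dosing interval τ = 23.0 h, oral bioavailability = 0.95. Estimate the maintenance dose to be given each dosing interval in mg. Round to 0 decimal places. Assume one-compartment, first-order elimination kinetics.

At steady state, F × (Dose/τ) = Css × CL.
Dose = Css × CL × τ / F = 17.5 × 0.6550 × 23.0 / 0.95 = 277.5 mg

278 mg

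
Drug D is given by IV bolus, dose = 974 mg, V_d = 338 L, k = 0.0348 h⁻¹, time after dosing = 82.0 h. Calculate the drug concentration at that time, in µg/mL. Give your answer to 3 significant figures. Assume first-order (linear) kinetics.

0.166 µg/mL

C₀ = Dose / Vd = 974.0 / 338 = 2.882 mg/L
C = C₀ · e^(−k·t) = 2.882 × e^(−0.03480 × 82.0)
  = 2.882 × 0.05764 = 0.1661 mg/L
(0.1661 mg/L = 0.1661 µg/mL)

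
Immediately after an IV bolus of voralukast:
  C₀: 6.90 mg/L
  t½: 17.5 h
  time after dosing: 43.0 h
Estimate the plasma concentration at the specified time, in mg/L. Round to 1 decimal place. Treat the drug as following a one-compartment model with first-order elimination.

1.3 mg/L

k = ln2 / t½ = 0.693147 / 17.5 = 0.03961 h⁻¹
C = C₀ · e^(−k·t) = 6.900 × e^(−0.03961 × 43.0)
  = 6.900 × 0.1821 = 1.256 mg/L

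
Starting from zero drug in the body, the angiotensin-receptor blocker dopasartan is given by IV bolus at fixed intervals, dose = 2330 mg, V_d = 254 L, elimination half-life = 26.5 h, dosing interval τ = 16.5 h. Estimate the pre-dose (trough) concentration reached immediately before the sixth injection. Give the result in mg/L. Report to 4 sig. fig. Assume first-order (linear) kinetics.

C₀ per dose = Dose / Vd = 2330 / 254 = 9.173 mg/L
k = ln2 / t½ = 0.693147 / 26.5 = 0.02616 h⁻¹
Fraction remaining after one interval: r = e^(−kτ) = e^(−0.02616 × 16.5) = 0.6494
Before dose 6, 5 doses have been given (aged 1τ, 2τ, 3τ, 4τ, 5τ).
C_trough = C₀ × (r + r² + … + r^5) = C₀ × r(1−r^5)/(1−r)
        = 9.173 × 0.6494 × (1 − 0.1155) / (1 − 0.6494) = 15.03 mg/L

15.03 mg/L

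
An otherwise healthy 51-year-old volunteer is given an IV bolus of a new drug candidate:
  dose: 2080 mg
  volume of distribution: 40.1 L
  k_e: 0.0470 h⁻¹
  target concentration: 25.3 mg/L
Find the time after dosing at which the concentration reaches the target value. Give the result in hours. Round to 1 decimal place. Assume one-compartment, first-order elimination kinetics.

15.3 h

C₀ = Dose / Vd = 2080 / 40.1 = 51.87 mg/L
t = ln(C₀ / C) / k = ln(51.87 / 25.3) / 0.04700
  = ln(2.050) / 0.04700 = 0.7178 / 0.04700 = 15.27 h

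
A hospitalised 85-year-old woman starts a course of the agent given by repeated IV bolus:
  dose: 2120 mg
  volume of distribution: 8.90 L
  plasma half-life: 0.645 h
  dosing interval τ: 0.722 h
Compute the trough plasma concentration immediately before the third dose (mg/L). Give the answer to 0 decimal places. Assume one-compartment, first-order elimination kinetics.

C₀ per dose = Dose / Vd = 2120 / 8.90 = 238.2 mg/L
k = ln2 / t½ = 0.693147 / 0.645 = 1.075 h⁻¹
Fraction remaining after one interval: r = e^(−kτ) = e^(−1.075 × 0.722) = 0.4602
Before dose 3, 2 doses have been given (aged 1τ, 2τ).
C_trough = C₀ × (r + r²) = 238.2 × (0.4602 + 0.2118) = 160.1 mg/L

160 mg/L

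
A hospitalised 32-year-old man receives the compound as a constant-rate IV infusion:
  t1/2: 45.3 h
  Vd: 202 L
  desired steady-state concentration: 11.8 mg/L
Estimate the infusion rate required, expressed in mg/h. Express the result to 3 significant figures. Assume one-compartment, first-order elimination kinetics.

k = ln2 / t½ = 0.693147 / 45.3 = 0.01530 h⁻¹
CL = k × Vd = 0.01530 × 202 = 3.091 L/h
At steady state, infusion rate R₀ = Css × CL = 11.8 × 3.091 = 36.47 mg/h

36.5 mg/h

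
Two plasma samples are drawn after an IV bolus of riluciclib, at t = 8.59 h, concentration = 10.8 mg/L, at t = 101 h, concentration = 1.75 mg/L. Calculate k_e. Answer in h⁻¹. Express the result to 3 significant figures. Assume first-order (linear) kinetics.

0.0197 h⁻¹

k = ln(C₁/C₂) / (t₂ − t₁) = ln(10.8/1.75) / (101 − 8.59)
  = 1.820 / 92.41 = 0.01969 h⁻¹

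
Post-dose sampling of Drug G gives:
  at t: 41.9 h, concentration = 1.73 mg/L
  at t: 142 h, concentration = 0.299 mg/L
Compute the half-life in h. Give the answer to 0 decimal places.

40 h

k = ln(C₁/C₂) / (t₂ − t₁) = ln(1.73/0.299) / (142 − 41.9)
  = 1.755 / 100.1 = 0.01753 h⁻¹
t½ = ln2 / k = 0.693147 / 0.01753 = 39.54 h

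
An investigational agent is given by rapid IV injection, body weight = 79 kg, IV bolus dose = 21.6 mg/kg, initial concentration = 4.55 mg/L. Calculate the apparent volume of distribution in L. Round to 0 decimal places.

Dose = 21.6 × 79 = 1706 mg
Vd = Dose / C₀ = 1706 / 4.55 = 374.9 L

375 L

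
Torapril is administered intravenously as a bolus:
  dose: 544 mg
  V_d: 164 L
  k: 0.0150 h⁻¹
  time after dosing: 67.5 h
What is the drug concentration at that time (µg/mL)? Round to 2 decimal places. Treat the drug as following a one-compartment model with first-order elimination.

C₀ = Dose / Vd = 544.0 / 164 = 3.317 mg/L
C = C₀ · e^(−k·t) = 3.317 × e^(−0.01500 × 67.5)
  = 3.317 × 0.3633 = 1.205 mg/L
(1.205 mg/L = 1.205 µg/mL)

1.21 µg/mL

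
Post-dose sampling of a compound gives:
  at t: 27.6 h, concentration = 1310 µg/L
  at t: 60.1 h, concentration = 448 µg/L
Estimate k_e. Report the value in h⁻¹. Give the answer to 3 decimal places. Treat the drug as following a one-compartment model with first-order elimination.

0.033 h⁻¹

k = ln(C₁/C₂) / (t₂ − t₁) = ln(1310/448) / (60.1 − 27.6)
  = 1.073 / 32.50 = 0.03302 h⁻¹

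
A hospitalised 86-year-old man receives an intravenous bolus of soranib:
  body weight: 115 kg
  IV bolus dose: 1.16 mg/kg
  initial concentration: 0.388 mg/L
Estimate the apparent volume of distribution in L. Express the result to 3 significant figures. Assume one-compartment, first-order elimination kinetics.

344 L

Dose = 1.16 × 115 = 133.4 mg
Vd = Dose / C₀ = 133.4 / 0.388 = 343.8 L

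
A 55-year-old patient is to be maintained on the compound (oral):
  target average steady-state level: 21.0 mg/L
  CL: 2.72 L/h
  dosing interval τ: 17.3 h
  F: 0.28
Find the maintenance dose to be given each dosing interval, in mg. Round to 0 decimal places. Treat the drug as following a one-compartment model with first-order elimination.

3529 mg

At steady state, F × (Dose/τ) = Css × CL.
Dose = Css × CL × τ / F = 21.0 × 2.720 × 17.3 / 0.28 = 3529 mg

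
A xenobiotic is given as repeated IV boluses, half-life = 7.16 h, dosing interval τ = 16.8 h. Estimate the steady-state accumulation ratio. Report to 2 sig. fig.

k = ln2 / t½ = 0.693147 / 7.16 = 0.09681 h⁻¹
e^(−kτ) = e^(−0.09681 × 16.8) = 0.1966
Accumulation ratio R = 1 / (1 − e^(−kτ)) = 1 / (1 − 0.1966) = 1.245

1.2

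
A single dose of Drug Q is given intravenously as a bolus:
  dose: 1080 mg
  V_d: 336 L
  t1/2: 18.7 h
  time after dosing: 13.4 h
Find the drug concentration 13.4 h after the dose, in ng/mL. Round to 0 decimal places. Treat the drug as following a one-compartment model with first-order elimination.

1956 ng/mL

C₀ = Dose / Vd = 1080 / 336 = 3.214 mg/L
k = ln2 / t½ = 0.693147 / 18.7 = 0.03707 h⁻¹
C = C₀ · e^(−k·t) = 3.214 × e^(−0.03707 × 13.4)
  = 3.214 × 0.6085 = 1.956 mg/L
Convert: 1.956 mg/L × 1000 = 1956 ng/mL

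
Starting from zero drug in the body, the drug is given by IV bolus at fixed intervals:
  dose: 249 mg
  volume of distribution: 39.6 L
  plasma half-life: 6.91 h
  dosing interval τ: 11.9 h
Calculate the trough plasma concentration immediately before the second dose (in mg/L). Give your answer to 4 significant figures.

C₀ per dose = Dose / Vd = 249 / 39.6 = 6.288 mg/L
k = ln2 / t½ = 0.693147 / 6.91 = 0.1003 h⁻¹
Fraction remaining after one interval: r = e^(−kτ) = e^(−0.1003 × 11.9) = 0.3031
Before dose 2, 1 dose has been given (aged 1τ).
C_trough = C₀ × r = 6.288 × 0.3031 = 1.906 mg/L

1.906 mg/L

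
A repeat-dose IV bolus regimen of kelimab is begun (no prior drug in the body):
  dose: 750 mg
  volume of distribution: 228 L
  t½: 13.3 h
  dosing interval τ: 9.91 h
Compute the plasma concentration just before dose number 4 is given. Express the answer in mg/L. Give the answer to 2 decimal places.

3.83 mg/L

C₀ per dose = Dose / Vd = 750 / 228 = 3.289 mg/L
k = ln2 / t½ = 0.693147 / 13.3 = 0.05212 h⁻¹
Fraction remaining after one interval: r = e^(−kτ) = e^(−0.05212 × 9.91) = 0.5966
Before dose 4, 3 doses have been given (aged 1τ, 2τ, 3τ).
C_trough = C₀ × (r + r² + … + r^3) = C₀ × r(1−r^3)/(1−r)
        = 3.289 × 0.5966 × (1 − 0.2123) / (1 − 0.5966) = 3.832 mg/L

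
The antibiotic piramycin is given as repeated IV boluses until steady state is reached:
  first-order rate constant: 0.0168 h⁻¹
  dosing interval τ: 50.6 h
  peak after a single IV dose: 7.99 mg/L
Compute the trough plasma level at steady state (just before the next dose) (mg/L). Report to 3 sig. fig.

5.96 mg/L

e^(−kτ) = e^(−0.01680 × 50.6) = 0.4274
Accumulation ratio R = 1 / (1 − e^(−kτ)) = 1 / (1 − 0.4274) = 1.746
Steady-state trough = C₀ × R × e^(−kτ) = 7.99 × 1.746 × 0.4274 = 5.962 mg/L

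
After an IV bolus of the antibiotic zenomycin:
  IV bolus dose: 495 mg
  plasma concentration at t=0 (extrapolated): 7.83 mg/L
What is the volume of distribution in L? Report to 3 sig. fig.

Vd = Dose / C₀ = 495.0 / 7.83 = 63.22 L

63.2 L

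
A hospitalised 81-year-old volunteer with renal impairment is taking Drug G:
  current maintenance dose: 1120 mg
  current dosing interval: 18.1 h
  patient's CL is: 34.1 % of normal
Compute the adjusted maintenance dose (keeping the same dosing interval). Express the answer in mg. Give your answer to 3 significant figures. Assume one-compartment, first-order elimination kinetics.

To keep the same average steady-state level, dosing rate must scale with clearance.
CL ratio = 34.1 / 100 = 0.3410
New dose (same interval) = 1120 × 0.3410 = 381.9 mg

382 mg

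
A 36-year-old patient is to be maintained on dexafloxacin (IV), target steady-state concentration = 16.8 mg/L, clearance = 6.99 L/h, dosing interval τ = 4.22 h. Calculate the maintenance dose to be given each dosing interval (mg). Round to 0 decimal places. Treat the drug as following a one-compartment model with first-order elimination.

At steady state, Dose/τ = Css × CL.
Dose = Css × CL × τ = 16.8 × 6.990 × 4.22 = 495.6 mg

496 mg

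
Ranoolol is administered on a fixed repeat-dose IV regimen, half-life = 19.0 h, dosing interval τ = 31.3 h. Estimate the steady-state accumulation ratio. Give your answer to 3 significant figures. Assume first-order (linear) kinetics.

1.47

k = ln2 / t½ = 0.693147 / 19.0 = 0.03648 h⁻¹
e^(−kτ) = e^(−0.03648 × 31.3) = 0.3192
Accumulation ratio R = 1 / (1 − e^(−kτ)) = 1 / (1 − 0.3192) = 1.469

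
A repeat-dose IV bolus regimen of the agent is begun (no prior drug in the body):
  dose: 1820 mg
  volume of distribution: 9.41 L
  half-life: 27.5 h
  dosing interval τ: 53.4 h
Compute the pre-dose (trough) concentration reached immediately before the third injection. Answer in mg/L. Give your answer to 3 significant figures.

C₀ per dose = Dose / Vd = 1820 / 9.41 = 193.4 mg/L
k = ln2 / t½ = 0.693147 / 27.5 = 0.02521 h⁻¹
Fraction remaining after one interval: r = e^(−kτ) = e^(−0.02521 × 53.4) = 0.2602
Before dose 3, 2 doses have been given (aged 1τ, 2τ).
C_trough = C₀ × (r + r²) = 193.4 × (0.2602 + 0.06770) = 63.42 mg/L

63.4 mg/L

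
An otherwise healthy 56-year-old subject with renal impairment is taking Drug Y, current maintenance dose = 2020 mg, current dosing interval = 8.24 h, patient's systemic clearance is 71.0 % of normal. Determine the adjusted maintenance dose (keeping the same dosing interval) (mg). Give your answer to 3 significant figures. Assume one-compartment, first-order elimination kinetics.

1430 mg

To keep the same average steady-state level, dosing rate must scale with clearance.
CL ratio = 71.0 / 100 = 0.7100
New dose (same interval) = 2020 × 0.7100 = 1434 mg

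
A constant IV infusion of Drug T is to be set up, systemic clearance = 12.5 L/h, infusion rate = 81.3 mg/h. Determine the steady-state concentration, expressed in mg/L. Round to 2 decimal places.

6.50 mg/L

At steady state Css = R₀ / CL = 81.3 / 12.50 = 6.504 mg/L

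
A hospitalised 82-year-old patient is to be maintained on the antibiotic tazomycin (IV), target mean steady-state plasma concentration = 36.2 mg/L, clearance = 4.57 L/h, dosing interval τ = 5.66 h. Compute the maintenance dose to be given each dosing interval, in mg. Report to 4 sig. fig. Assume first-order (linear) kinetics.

936.4 mg

At steady state, Dose/τ = Css × CL.
Dose = Css × CL × τ = 36.2 × 4.570 × 5.66 = 936.4 mg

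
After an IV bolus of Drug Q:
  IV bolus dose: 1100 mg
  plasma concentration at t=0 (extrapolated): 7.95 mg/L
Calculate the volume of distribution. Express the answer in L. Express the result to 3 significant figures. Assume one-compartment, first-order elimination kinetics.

Vd = Dose / C₀ = 1100 / 7.95 = 138.4 L

138 L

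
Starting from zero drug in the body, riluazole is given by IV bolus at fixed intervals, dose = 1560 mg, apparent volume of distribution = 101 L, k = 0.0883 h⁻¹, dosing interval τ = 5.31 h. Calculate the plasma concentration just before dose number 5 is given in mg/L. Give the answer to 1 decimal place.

C₀ per dose = Dose / Vd = 1560 / 101 = 15.45 mg/L
Fraction remaining after one interval: r = e^(−kτ) = e^(−0.08830 × 5.31) = 0.6257
Before dose 5, 4 doses have been given (aged 1τ, 2τ, 3τ, 4τ).
C_trough = C₀ × (r + r² + … + r^4) = C₀ × r(1−r^4)/(1−r)
        = 15.45 × 0.6257 × (1 − 0.1533) / (1 − 0.6257) = 21.87 mg/L

21.9 mg/L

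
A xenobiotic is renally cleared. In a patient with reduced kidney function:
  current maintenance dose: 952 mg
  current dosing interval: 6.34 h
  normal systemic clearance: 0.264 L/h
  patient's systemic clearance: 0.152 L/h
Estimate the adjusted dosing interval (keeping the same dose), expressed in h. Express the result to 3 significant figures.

To keep the same average steady-state level, dosing rate must scale with clearance.
CL ratio = 0.152 / 0.264 = 0.5758
New interval (same dose) = 6.34 / 0.5758 = 11.01 h

11.0 h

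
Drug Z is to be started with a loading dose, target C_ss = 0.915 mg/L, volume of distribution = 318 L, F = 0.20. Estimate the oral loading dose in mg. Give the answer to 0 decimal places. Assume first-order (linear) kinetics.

1455 mg

LD = Css × Vd / F = 0.915 × 318 / 0.20 = 1455 mg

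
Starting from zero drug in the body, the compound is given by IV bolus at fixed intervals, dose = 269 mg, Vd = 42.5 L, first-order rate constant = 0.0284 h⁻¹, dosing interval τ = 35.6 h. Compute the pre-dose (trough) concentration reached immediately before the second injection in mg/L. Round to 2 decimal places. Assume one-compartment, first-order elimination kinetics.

C₀ per dose = Dose / Vd = 269 / 42.5 = 6.329 mg/L
Fraction remaining after one interval: r = e^(−kτ) = e^(−0.02840 × 35.6) = 0.3638
Before dose 2, 1 dose has been given (aged 1τ).
C_trough = C₀ × r = 6.329 × 0.3638 = 2.302 mg/L

2.30 mg/L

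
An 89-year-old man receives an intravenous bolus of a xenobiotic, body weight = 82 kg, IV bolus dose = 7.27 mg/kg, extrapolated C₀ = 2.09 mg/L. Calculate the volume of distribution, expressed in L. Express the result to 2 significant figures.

290 L

Dose = 7.27 × 82 = 596.1 mg
Vd = Dose / C₀ = 596.1 / 2.09 = 285.2 L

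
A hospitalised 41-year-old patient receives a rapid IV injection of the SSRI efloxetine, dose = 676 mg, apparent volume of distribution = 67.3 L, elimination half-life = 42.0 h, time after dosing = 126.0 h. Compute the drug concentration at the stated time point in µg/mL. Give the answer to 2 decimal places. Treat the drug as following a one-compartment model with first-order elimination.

C₀ = Dose / Vd = 676.0 / 67.3 = 10.04 mg/L
k = ln2 / t½ = 0.693147 / 42.0 = 0.01650 h⁻¹
t / t½ = 126.0 / 42.0 = 3 half-lives
C = C₀ × (1/2)^3 = 10.04 × 0.1250 = 1.255 mg/L
(1.255 mg/L = 1.255 µg/mL)

1.26 µg/mL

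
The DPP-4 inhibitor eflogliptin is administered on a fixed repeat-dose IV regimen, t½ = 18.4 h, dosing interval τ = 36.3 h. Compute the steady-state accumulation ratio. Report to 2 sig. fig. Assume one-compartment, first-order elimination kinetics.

1.3

k = ln2 / t½ = 0.693147 / 18.4 = 0.03767 h⁻¹
e^(−kτ) = e^(−0.03767 × 36.3) = 0.2548
Accumulation ratio R = 1 / (1 − e^(−kτ)) = 1 / (1 − 0.2548) = 1.342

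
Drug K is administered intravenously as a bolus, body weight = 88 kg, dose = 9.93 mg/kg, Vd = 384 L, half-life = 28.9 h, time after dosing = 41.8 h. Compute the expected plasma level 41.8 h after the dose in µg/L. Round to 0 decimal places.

835 µg/L

Total dose = 9.93 × 88 = 873.8 mg
C₀ = Dose / Vd = 873.8 / 384 = 2.276 mg/L
k = ln2 / t½ = 0.693147 / 28.9 = 0.02398 h⁻¹
C = C₀ · e^(−k·t) = 2.276 × e^(−0.02398 × 41.8)
  = 2.276 × 0.3670 = 0.8353 mg/L
Convert: 0.8353 mg/L × 1000 = 835.3 µg/L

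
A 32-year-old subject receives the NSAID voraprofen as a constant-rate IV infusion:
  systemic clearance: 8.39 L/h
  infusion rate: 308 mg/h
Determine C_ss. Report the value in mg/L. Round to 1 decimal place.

At steady state Css = R₀ / CL = 308 / 8.390 = 36.71 mg/L

36.7 mg/L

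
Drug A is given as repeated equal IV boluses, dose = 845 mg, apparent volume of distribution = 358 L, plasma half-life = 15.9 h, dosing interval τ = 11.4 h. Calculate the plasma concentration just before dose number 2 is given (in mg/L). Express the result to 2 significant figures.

C₀ per dose = Dose / Vd = 845 / 358 = 2.360 mg/L
k = ln2 / t½ = 0.693147 / 15.9 = 0.04359 h⁻¹
Fraction remaining after one interval: r = e^(−kτ) = e^(−0.04359 × 11.4) = 0.6084
Before dose 2, 1 dose has been given (aged 1τ).
C_trough = C₀ × r = 2.360 × 0.6084 = 1.436 mg/L

1.4 mg/L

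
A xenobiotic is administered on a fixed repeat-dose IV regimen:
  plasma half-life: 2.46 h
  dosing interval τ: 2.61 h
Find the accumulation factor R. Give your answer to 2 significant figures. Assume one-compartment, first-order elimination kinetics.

k = ln2 / t½ = 0.693147 / 2.46 = 0.2818 h⁻¹
e^(−kτ) = e^(−0.2818 × 2.61) = 0.4793
Accumulation ratio R = 1 / (1 − e^(−kτ)) = 1 / (1 − 0.4793) = 1.920

1.9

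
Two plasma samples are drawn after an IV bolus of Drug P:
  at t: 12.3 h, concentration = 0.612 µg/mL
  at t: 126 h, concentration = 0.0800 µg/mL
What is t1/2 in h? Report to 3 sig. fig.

38.7 h

k = ln(C₁/C₂) / (t₂ − t₁) = ln(0.612/0.0800) / (126 − 12.3)
  = 2.035 / 113.7 = 0.01790 h⁻¹
t½ = ln2 / k = 0.693147 / 0.01790 = 38.72 h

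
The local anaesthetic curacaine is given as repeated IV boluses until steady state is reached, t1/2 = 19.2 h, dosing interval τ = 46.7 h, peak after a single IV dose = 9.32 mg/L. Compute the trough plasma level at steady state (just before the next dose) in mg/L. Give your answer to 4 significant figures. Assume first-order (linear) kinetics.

2.119 mg/L

k = ln2 / t½ = 0.693147 / 19.2 = 0.03610 h⁻¹
e^(−kτ) = e^(−0.03610 × 46.7) = 0.1853
Accumulation ratio R = 1 / (1 − e^(−kτ)) = 1 / (1 − 0.1853) = 1.227
Steady-state trough = C₀ × R × e^(−kτ) = 9.32 × 1.227 × 0.1853 = 2.119 mg/L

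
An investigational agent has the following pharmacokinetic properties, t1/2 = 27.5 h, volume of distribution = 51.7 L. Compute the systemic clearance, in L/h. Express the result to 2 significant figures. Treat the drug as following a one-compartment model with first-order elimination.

k = ln2 / t½ = 0.693147 / 27.5 = 0.02521 h⁻¹
CL = k × Vd = 0.02521 × 51.7 = 1.303 L/h

1.3 L/h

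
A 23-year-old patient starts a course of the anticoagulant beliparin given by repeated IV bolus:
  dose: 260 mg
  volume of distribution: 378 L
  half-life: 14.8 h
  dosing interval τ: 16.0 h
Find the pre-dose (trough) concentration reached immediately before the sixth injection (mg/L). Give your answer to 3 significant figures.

C₀ per dose = Dose / Vd = 260 / 378 = 0.6878 mg/L
k = ln2 / t½ = 0.693147 / 14.8 = 0.04683 h⁻¹
Fraction remaining after one interval: r = e^(−kτ) = e^(−0.04683 × 16.0) = 0.4727
Before dose 6, 5 doses have been given (aged 1τ, 2τ, 3τ, 4τ, 5τ).
C_trough = C₀ × (r + r² + … + r^5) = C₀ × r(1−r^5)/(1−r)
        = 0.6878 × 0.4727 × (1 − 0.02360) / (1 − 0.4727) = 0.6020 mg/L

0.602 mg/L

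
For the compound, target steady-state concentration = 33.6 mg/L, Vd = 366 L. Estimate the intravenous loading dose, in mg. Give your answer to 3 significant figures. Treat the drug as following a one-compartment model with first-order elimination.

12300 mg

LD = Css × Vd = 33.6 × 366 = 12300 mg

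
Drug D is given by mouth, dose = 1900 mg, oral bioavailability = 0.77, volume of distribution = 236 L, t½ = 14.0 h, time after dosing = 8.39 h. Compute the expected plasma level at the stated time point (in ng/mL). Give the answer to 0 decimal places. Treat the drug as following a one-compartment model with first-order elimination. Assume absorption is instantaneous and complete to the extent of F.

Amount reaching circulation = F × Dose = 0.77 × 1900 = 1463 mg
C₀ = F·Dose / Vd = 1463 / 236 = 6.199 mg/L
k = ln2 / t½ = 0.693147 / 14.0 = 0.04951 h⁻¹
C = C₀ · e^(−k·t) = 6.199 × e^(−0.04951 × 8.39)
  = 6.199 × 0.6601 = 4.092 mg/L
Convert: 4.092 mg/L × 1000 = 4092 ng/mL

4092 ng/mL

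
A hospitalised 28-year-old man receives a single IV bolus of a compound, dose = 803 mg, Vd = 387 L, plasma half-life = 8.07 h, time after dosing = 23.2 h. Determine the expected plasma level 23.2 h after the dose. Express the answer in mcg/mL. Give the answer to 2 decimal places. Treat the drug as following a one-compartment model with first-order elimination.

0.28 mcg/mL

C₀ = Dose / Vd = 803.0 / 387 = 2.075 mg/L
k = ln2 / t½ = 0.693147 / 8.07 = 0.08589 h⁻¹
C = C₀ · e^(−k·t) = 2.075 × e^(−0.08589 × 23.2)
  = 2.075 × 0.1363 = 0.2828 mg/L
(0.2828 mg/L = 0.2828 mcg/mL)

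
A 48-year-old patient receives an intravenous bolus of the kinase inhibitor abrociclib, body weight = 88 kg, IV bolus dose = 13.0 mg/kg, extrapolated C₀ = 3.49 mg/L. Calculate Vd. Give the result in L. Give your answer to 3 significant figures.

Dose = 13.0 × 88 = 1144 mg
Vd = Dose / C₀ = 1144 / 3.49 = 327.8 L

328 L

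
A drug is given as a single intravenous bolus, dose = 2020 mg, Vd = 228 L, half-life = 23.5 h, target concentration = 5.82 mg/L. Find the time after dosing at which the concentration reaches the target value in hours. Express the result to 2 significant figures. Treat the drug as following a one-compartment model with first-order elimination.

C₀ = Dose / Vd = 2020 / 228 = 8.860 mg/L
k = ln2 / t½ = 0.693147 / 23.5 = 0.02950 h⁻¹
t = ln(C₀ / C) / k = ln(8.860 / 5.82) / 0.02950
  = ln(1.522) / 0.02950 = 0.4200 / 0.02950 = 14.24 h

14 h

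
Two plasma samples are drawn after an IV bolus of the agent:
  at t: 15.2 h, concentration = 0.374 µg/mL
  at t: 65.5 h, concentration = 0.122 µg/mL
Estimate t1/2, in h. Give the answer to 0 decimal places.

31 h

k = ln(C₁/C₂) / (t₂ − t₁) = ln(0.374/0.122) / (65.5 − 15.2)
  = 1.120 / 50.30 = 0.02227 h⁻¹
t½ = ln2 / k = 0.693147 / 0.02227 = 31.12 h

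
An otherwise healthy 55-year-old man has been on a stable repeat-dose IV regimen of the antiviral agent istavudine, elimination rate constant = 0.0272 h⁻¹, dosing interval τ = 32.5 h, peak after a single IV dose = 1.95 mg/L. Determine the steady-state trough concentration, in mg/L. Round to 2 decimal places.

e^(−kτ) = e^(−0.02720 × 32.5) = 0.4131
Accumulation ratio R = 1 / (1 − e^(−kτ)) = 1 / (1 − 0.4131) = 1.704
Steady-state trough = C₀ × R × e^(−kτ) = 1.95 × 1.704 × 0.4131 = 1.373 mg/L

1.37 mg/L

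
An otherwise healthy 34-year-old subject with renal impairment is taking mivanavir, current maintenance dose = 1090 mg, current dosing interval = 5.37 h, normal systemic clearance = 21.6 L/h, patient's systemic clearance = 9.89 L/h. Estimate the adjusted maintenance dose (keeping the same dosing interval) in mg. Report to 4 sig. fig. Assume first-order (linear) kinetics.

499.1 mg

To keep the same average steady-state level, dosing rate must scale with clearance.
CL ratio = 9.89 / 21.6 = 0.4579
New dose (same interval) = 1090 × 0.4579 = 499.1 mg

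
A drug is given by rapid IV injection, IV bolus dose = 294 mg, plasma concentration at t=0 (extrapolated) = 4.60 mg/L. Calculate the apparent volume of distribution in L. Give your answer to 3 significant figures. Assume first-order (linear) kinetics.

63.9 L

Vd = Dose / C₀ = 294.0 / 4.60 = 63.91 L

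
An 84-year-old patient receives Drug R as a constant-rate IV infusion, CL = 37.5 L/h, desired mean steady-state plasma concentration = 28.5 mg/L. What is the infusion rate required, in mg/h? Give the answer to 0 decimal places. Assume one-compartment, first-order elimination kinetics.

1069 mg/h

At steady state, infusion rate R₀ = Css × CL = 28.5 × 37.50 = 1069 mg/h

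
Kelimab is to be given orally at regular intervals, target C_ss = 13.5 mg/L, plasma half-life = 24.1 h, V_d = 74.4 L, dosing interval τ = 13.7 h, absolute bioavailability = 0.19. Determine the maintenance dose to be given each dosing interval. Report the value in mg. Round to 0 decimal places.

2083 mg

k = ln2 / t½ = 0.693147 / 24.1 = 0.02876 h⁻¹
CL = k × Vd = 0.02876 × 74.4 = 2.140 L/h
At steady state, F × (Dose/τ) = Css × CL.
Dose = Css × CL × τ / F = 13.5 × 2.140 × 13.7 / 0.19 = 2083 mg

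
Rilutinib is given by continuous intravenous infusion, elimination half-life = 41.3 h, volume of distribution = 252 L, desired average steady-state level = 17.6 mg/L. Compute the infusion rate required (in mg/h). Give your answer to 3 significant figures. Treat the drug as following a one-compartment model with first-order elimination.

k = ln2 / t½ = 0.693147 / 41.3 = 0.01678 h⁻¹
CL = k × Vd = 0.01678 × 252 = 4.229 L/h
At steady state, infusion rate R₀ = Css × CL = 17.6 × 4.229 = 74.43 mg/h

74.4 mg/h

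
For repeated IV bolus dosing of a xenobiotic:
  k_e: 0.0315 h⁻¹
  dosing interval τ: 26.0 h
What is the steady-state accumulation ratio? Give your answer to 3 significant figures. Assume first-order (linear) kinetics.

1.79

e^(−kτ) = e^(−0.03150 × 26.0) = 0.4409
Accumulation ratio R = 1 / (1 − e^(−kτ)) = 1 / (1 − 0.4409) = 1.789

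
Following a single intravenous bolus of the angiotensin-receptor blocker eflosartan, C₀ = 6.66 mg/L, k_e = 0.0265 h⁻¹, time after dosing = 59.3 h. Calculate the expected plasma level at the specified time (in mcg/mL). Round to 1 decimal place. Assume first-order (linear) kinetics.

1.4 mcg/mL

C = C₀ · e^(−k·t) = 6.660 × e^(−0.02650 × 59.3)
  = 6.660 × 0.2077 = 1.383 mg/L
(1.383 mg/L = 1.383 mcg/mL)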